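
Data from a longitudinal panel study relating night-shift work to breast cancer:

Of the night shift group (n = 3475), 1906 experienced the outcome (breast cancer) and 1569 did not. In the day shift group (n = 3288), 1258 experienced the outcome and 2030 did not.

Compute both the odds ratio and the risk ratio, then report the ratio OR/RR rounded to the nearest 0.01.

From the description: a = 1906, b = 1569, c = 1258, d = 2030.
OR = (1906·2030)/(1569·1258) = 3869180/1973802 = 1.96027
Risk in exposed = 1906/3475 = 0.54849; risk in unexposed = 1258/3288 = 0.38260; RR = 1.43357
OR/RR = 1.96027 / 1.43357 = 1.36740
The outcome is not rare, so the OR lies further from 1 than the RR.

1.37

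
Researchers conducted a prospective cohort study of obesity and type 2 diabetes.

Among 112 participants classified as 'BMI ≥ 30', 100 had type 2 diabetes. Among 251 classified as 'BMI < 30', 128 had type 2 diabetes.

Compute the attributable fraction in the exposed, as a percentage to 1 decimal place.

42.9

From the description: a = 100, b = 12, c = 128, d = 123.
Risk in exposed = 100/112 = 0.89286; risk in unexposed = 128/251 = 0.50996.
RR = 0.89286/0.50996 = 1.75084
AR% = (RR − 1)/RR × 100 = (1.75084 − 1)/1.75084 × 100 = 42.8845%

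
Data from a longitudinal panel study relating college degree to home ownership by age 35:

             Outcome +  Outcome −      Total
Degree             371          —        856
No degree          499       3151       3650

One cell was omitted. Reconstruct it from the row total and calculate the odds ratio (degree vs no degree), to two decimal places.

The missing cell is in the exposed row: 856 − 371 = 485.
So a = 371, b = 485, c = 499, d = 3151.
OR = (a·d)/(b·c) = (371 × 3151) / (485 × 499) = 1169021 / 242015 = 4.83037

4.83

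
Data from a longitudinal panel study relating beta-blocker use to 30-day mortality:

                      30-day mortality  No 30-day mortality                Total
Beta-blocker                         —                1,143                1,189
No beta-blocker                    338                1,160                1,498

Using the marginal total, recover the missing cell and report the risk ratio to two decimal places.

0.17

The missing cell is in the exposed row: 1189 − 1143 = 46.
So a = 46, b = 1143, c = 338, d = 1160.
RR = [a/(a+b)] / [c/(c+d)] = (46/1189) / (338/1498) = 0.03869/0.22563 = 0.17146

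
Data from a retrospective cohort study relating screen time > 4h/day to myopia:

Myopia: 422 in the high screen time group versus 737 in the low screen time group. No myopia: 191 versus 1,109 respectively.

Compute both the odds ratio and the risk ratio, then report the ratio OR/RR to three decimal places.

From the description: a = 422, b = 191, c = 737, d = 1109.
OR = (422·1109)/(191·737) = 467998/140767 = 3.32463
Risk in exposed = 422/613 = 0.68842; risk in unexposed = 737/1846 = 0.39924; RR = 1.72431
OR/RR = 3.32463 / 1.72431 = 1.92809
The outcome is not rare, so the OR lies further from 1 than the RR.

1.928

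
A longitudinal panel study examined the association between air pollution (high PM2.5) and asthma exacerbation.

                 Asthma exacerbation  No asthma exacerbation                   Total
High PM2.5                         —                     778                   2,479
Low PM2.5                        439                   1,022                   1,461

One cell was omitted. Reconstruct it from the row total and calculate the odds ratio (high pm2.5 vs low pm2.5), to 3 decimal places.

The missing cell is in the exposed row: 2479 − 778 = 1701.
So a = 1701, b = 778, c = 439, d = 1022.
OR = (a·d)/(b·c) = (1701 × 1022) / (778 × 439) = 1738422 / 341542 = 5.08992

5.090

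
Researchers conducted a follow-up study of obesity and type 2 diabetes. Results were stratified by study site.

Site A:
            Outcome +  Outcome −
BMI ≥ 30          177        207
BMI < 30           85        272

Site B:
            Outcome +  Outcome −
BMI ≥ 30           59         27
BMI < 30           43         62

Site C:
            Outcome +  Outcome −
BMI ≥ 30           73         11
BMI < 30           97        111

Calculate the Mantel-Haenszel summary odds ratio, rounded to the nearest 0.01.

3.34

OR_MH = Σ(aᵢdᵢ/nᵢ) / Σ(bᵢcᵢ/nᵢ), where nᵢ is the stratum total.
Stratum 1 (Site A): n = 741; a·d/n = 177·272/741 = 64.9717; b·c/n = 207·85/741 = 23.7449
Stratum 2 (Site B): n = 191; a·d/n = 59·62/191 = 19.1518; b·c/n = 27·43/191 = 6.0785
Stratum 3 (Site C): n = 292; a·d/n = 73·111/292 = 27.7500; b·c/n = 11·97/292 = 3.6541
OR_MH = (64.9717 + 19.1518 + 27.7500) / (23.7449 + 6.0785 + 3.6541) = 111.8735 / 33.4776 = 3.34174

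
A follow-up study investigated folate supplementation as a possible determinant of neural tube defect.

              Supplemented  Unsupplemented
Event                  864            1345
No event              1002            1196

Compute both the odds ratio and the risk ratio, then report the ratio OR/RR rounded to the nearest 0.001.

0.877

Reading the table with exposure as columns: a = 864 (Supplemented, case), b = 1002 (Supplemented, non-case), c = 1345 (Unsupplemented, case), d = 1196.
OR = (864·1196)/(1002·1345) = 1033344/1347690 = 0.76675
Risk in exposed = 864/1866 = 0.46302; risk in unexposed = 1345/2541 = 0.52932; RR = 0.87475
OR/RR = 0.76675 / 0.87475 = 0.87654
The outcome is not rare, so the OR lies further from 1 than the RR.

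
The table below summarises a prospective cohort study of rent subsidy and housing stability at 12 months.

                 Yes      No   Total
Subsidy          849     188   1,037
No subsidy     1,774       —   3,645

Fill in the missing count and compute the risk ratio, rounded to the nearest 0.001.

1.682

The missing cell is in the unexposed row: 3645 − 1774 = 1871.
So a = 849, b = 188, c = 1774, d = 1871.
RR = [a/(a+b)] / [c/(c+d)] = (849/1037) / (1774/3645) = 0.81871/0.48669 = 1.68218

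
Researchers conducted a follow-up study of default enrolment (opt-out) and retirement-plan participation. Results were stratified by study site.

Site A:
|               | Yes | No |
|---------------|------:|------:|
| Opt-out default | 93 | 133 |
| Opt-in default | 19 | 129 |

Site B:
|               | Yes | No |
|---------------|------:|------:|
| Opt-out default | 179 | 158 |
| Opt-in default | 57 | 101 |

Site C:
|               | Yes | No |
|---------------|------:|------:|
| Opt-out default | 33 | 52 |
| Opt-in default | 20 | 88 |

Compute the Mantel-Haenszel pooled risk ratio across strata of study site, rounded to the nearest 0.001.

1.902

RR_MH = Σ(aᵢ·n₀ᵢ/nᵢ) / Σ(cᵢ·n₁ᵢ/nᵢ), with n₁ᵢ = aᵢ+bᵢ (exposed), n₀ᵢ = cᵢ+dᵢ (unexposed), nᵢ = n₁ᵢ+n₀ᵢ.
Stratum 1 (Site A): n₁ = 226, n₀ = 148, n = 374; a·n₀/n = 93·148/374 = 36.8021; c·n₁/n = 19·226/374 = 11.4813
Stratum 2 (Site B): n₁ = 337, n₀ = 158, n = 495; a·n₀/n = 179·158/495 = 57.1354; c·n₁/n = 57·337/495 = 38.8061
Stratum 3 (Site C): n₁ = 85, n₀ = 108, n = 193; a·n₀/n = 33·108/193 = 18.4663; c·n₁/n = 20·85/193 = 8.8083
RR_MH = (36.8021 + 57.1354 + 18.4663) / (11.4813 + 38.8061 + 8.8083) = 112.4038 / 59.0956 = 1.90207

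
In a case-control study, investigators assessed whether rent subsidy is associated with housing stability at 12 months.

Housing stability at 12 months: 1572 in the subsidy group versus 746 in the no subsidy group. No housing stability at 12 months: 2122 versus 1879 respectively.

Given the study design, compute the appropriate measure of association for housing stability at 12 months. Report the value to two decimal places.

1.87

From the description: a = 1572, b = 2122, c = 746, d = 1879.
This is a case-control study: participants were sampled on outcome status, so risks in the source population cannot be estimated directly — relative risk is not valid here. The odds ratio is the appropriate measure.
OR = (a·d)/(b·c) = (1572 × 1879) / (2122 × 746) = 2953788 / 1583012 = 1.86593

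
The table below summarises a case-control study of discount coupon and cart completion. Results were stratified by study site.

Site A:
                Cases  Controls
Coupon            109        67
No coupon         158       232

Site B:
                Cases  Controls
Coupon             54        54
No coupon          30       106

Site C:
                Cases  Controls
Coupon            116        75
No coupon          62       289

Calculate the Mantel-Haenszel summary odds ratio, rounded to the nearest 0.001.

OR_MH = Σ(aᵢdᵢ/nᵢ) / Σ(bᵢcᵢ/nᵢ), where nᵢ is the stratum total.
Stratum 1 (Site A): n = 566; a·d/n = 109·232/566 = 44.6784; b·c/n = 67·158/566 = 18.7032
Stratum 2 (Site B): n = 244; a·d/n = 54·106/244 = 23.4590; b·c/n = 54·30/244 = 6.6393
Stratum 3 (Site C): n = 542; a·d/n = 116·289/542 = 61.8524; b·c/n = 75·62/542 = 8.5793
OR_MH = (44.6784 + 23.4590 + 61.8524) / (18.7032 + 6.6393 + 8.5793) = 129.9899 / 33.9219 = 3.83204

3.832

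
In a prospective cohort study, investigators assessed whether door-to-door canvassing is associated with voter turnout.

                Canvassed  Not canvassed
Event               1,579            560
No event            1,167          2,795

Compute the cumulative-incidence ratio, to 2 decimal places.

Reading the table with exposure as columns: a = 1579 (Canvassed, case), b = 1167 (Canvassed, non-case), c = 560 (Not canvassed, case), d = 2795.
Risk in exposed = 1579/2746 = 0.57502; risk in unexposed = 560/3355 = 0.16692.
RR = 0.57502 / 0.16692 = 3.44498
The risk among the exposed is 3.44 times that among the unexposed.

3.44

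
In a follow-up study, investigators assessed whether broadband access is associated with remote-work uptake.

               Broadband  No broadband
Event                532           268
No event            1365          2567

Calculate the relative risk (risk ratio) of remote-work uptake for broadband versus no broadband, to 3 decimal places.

2.967

Reading the table with exposure as columns: a = 532 (Broadband, case), b = 1365 (Broadband, non-case), c = 268 (No broadband, case), d = 2567.
Risk in exposed = 532/1897 = 0.28044; risk in unexposed = 268/2835 = 0.09453.
RR = 0.28044 / 0.09453 = 2.96662
The risk among the exposed is 2.97 times that among the unexposed.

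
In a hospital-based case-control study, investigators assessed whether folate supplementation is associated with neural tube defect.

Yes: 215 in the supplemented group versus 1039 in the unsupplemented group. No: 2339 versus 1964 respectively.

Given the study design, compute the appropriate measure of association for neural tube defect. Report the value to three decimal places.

From the description: a = 215, b = 2339, c = 1039, d = 1964.
This is a hospital-based case-control study: participants were sampled on outcome status, so risks in the source population cannot be estimated directly — relative risk is not valid here. The odds ratio is the appropriate measure.
OR = (a·d)/(b·c) = (215 × 1964) / (2339 × 1039) = 422260 / 2430221 = 0.17375

0.174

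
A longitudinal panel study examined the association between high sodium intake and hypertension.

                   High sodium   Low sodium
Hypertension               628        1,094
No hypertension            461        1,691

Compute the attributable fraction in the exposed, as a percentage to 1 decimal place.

31.9

Reading the table with exposure as columns: a = 628 (High sodium, case), b = 461 (High sodium, non-case), c = 1094 (Low sodium, case), d = 1691.
Risk in exposed = 628/1089 = 0.57668; risk in unexposed = 1094/2785 = 0.39282.
RR = 0.57668/0.39282 = 1.46805
AR% = (RR − 1)/RR × 100 = (1.46805 − 1)/1.46805 × 100 = 31.8822%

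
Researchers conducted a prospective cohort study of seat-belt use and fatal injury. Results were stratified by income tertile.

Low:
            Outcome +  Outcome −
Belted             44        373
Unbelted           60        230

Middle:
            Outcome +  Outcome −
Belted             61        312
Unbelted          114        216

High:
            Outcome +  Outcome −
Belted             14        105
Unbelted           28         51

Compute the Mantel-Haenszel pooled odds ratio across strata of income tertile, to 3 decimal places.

0.378

OR_MH = Σ(aᵢdᵢ/nᵢ) / Σ(bᵢcᵢ/nᵢ), where nᵢ is the stratum total.
Stratum 1 (Low): n = 707; a·d/n = 44·230/707 = 14.3140; b·c/n = 373·60/707 = 31.6549
Stratum 2 (Middle): n = 703; a·d/n = 61·216/703 = 18.7425; b·c/n = 312·114/703 = 50.5946
Stratum 3 (High): n = 198; a·d/n = 14·51/198 = 3.6061; b·c/n = 105·28/198 = 14.8485
OR_MH = (14.3140 + 18.7425 + 3.6061) / (31.6549 + 50.5946 + 14.8485) = 36.6626 / 97.0980 = 0.37758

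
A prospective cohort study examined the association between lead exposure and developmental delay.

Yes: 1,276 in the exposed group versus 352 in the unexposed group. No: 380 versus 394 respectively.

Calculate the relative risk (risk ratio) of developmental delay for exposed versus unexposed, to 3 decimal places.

1.633

From the description: a = 1276, b = 380, c = 352, d = 394.
Risk in exposed = 1276/1656 = 0.77053; risk in unexposed = 352/746 = 0.47185.
RR = 0.77053 / 0.47185 = 1.63300
The risk among the exposed is 1.63 times that among the unexposed.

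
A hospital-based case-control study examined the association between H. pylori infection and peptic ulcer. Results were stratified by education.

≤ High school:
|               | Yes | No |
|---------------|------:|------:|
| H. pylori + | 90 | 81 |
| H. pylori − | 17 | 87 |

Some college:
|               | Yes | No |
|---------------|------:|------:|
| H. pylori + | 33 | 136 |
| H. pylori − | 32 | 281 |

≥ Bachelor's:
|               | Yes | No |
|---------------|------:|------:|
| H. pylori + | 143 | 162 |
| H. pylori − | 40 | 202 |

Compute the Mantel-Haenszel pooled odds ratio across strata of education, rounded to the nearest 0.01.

OR_MH = Σ(aᵢdᵢ/nᵢ) / Σ(bᵢcᵢ/nᵢ), where nᵢ is the stratum total.
Stratum 1 (≤ High school): n = 275; a·d/n = 90·87/275 = 28.4727; b·c/n = 81·17/275 = 5.0073
Stratum 2 (Some college): n = 482; a·d/n = 33·281/482 = 19.2386; b·c/n = 136·32/482 = 9.0290
Stratum 3 (≥ Bachelor's): n = 547; a·d/n = 143·202/547 = 52.8080; b·c/n = 162·40/547 = 11.8464
OR_MH = (28.4727 + 19.2386 + 52.8080) / (5.0073 + 9.0290 + 11.8464) = 100.5194 / 25.8828 = 3.88364

3.88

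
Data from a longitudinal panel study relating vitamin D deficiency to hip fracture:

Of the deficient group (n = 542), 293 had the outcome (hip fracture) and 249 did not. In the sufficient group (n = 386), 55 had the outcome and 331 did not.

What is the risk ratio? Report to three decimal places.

3.794

From the description: a = 293, b = 249, c = 55, d = 331.
Risk in exposed = 293/542 = 0.54059; risk in unexposed = 55/386 = 0.14249.
RR = 0.54059 / 0.14249 = 3.79396
The risk among the exposed is 3.79 times that among the unexposed.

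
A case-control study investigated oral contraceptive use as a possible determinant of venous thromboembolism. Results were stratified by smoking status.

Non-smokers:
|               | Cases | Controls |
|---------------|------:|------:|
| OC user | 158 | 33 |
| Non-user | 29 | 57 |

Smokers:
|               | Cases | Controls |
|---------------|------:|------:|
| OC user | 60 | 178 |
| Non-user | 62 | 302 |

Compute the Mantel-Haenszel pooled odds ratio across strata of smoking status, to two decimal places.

OR_MH = Σ(aᵢdᵢ/nᵢ) / Σ(bᵢcᵢ/nᵢ), where nᵢ is the stratum total.
Stratum 1 (Non-smokers): n = 277; a·d/n = 158·57/277 = 32.5126; b·c/n = 33·29/277 = 3.4549
Stratum 2 (Smokers): n = 602; a·d/n = 60·302/602 = 30.0997; b·c/n = 178·62/602 = 18.3322
OR_MH = (32.5126 + 30.0997) / (3.4549 + 18.3322) = 62.6123 / 21.7871 = 2.87382

2.87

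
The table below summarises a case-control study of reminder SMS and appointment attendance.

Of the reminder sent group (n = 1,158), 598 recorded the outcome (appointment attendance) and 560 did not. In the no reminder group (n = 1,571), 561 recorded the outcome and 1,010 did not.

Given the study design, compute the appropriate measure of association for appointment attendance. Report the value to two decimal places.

1.92

From the description: a = 598, b = 560, c = 561, d = 1010.
This is a case-control study: participants were sampled on outcome status, so risks in the source population cannot be estimated directly — relative risk is not valid here. The odds ratio is the appropriate measure.
OR = (a·d)/(b·c) = (598 × 1010) / (560 × 561) = 603980 / 314160 = 1.92252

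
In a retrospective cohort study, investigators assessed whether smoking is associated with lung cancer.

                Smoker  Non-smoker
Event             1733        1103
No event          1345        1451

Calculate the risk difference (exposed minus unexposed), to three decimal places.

0.131

Reading the table with exposure as columns: a = 1733 (Smoker, case), b = 1345 (Smoker, non-case), c = 1103 (Non-smoker, case), d = 1451.
Risk in exposed = 1733/3078 = 0.563028; risk in unexposed = 1103/2554 = 0.431872.
Risk difference = 0.563028 − 0.431872 = 0.131156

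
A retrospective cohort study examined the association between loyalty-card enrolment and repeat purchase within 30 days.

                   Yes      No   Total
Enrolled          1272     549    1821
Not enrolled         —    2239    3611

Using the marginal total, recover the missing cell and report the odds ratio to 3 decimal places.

3.781

The missing cell is in the unexposed row: 3611 − 2239 = 1372.
So a = 1272, b = 549, c = 1372, d = 2239.
OR = (a·d)/(b·c) = (1272 × 2239) / (549 × 1372) = 2848008 / 753228 = 3.78107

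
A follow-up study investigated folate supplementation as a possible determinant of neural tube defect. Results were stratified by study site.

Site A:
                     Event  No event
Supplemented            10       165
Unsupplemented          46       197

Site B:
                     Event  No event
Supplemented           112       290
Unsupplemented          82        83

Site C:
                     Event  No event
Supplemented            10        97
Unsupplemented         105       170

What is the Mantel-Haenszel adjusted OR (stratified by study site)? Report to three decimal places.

OR_MH = Σ(aᵢdᵢ/nᵢ) / Σ(bᵢcᵢ/nᵢ), where nᵢ is the stratum total.
Stratum 1 (Site A): n = 418; a·d/n = 10·197/418 = 4.7129; b·c/n = 165·46/418 = 18.1579
Stratum 2 (Site B): n = 567; a·d/n = 112·83/567 = 16.3951; b·c/n = 290·82/567 = 41.9400
Stratum 3 (Site C): n = 382; a·d/n = 10·170/382 = 4.4503; b·c/n = 97·105/382 = 26.6623
OR_MH = (4.7129 + 16.3951 + 4.4503) / (18.1579 + 41.9400 + 26.6623) = 25.5582 / 86.7602 = 0.29458

0.295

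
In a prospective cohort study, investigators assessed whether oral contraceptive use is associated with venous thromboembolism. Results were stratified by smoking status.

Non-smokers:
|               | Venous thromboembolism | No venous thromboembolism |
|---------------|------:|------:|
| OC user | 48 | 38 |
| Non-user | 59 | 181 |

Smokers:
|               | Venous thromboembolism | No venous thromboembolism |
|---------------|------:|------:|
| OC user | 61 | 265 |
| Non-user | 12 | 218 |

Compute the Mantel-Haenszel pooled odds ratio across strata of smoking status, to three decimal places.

4.014

OR_MH = Σ(aᵢdᵢ/nᵢ) / Σ(bᵢcᵢ/nᵢ), where nᵢ is the stratum total.
Stratum 1 (Non-smokers): n = 326; a·d/n = 48·181/326 = 26.6503; b·c/n = 38·59/326 = 6.8773
Stratum 2 (Smokers): n = 556; a·d/n = 61·218/556 = 23.9173; b·c/n = 265·12/556 = 5.7194
OR_MH = (26.6503 + 23.9173) / (6.8773 + 5.7194) = 50.5676 / 12.5967 = 4.01434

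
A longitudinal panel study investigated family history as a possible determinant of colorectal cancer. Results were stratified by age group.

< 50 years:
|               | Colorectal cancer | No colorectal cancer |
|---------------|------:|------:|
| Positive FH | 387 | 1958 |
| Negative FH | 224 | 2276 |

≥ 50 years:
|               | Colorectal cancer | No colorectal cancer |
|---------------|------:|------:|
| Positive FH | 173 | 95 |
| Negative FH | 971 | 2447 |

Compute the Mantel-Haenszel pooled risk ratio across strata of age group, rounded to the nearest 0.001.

2.012

RR_MH = Σ(aᵢ·n₀ᵢ/nᵢ) / Σ(cᵢ·n₁ᵢ/nᵢ), with n₁ᵢ = aᵢ+bᵢ (exposed), n₀ᵢ = cᵢ+dᵢ (unexposed), nᵢ = n₁ᵢ+n₀ᵢ.
Stratum 1 (< 50 years): n₁ = 2345, n₀ = 2500, n = 4845; a·n₀/n = 387·2500/4845 = 199.6904; c·n₁/n = 224·2345/4845 = 108.4169
Stratum 2 (≥ 50 years): n₁ = 268, n₀ = 3418, n = 3686; a·n₀/n = 173·3418/3686 = 160.4216; c·n₁/n = 971·268/3686 = 70.5990
RR_MH = (199.6904 + 160.4216) / (108.4169 + 70.5990) = 360.1120 / 179.0159 = 2.01162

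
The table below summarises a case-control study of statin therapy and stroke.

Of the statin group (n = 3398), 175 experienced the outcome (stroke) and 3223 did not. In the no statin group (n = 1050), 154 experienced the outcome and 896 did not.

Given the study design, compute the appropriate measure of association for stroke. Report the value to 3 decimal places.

From the description: a = 175, b = 3223, c = 154, d = 896.
This is a case-control study: participants were sampled on outcome status, so risks in the source population cannot be estimated directly — relative risk is not valid here. The odds ratio is the appropriate measure.
OR = (a·d)/(b·c) = (175 × 896) / (3223 × 154) = 156800 / 496342 = 0.31591

0.316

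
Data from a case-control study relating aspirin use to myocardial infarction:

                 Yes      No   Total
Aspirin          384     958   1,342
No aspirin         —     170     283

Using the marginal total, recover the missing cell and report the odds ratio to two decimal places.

0.60

The missing cell is in the unexposed row: 283 − 170 = 113.
So a = 384, b = 958, c = 113, d = 170.
OR = (a·d)/(b·c) = (384 × 170) / (958 × 113) = 65280 / 108254 = 0.60303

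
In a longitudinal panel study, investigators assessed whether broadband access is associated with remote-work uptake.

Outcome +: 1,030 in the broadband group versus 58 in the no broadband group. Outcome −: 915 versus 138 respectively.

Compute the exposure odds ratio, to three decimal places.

From the description: a = 1030, b = 915, c = 58, d = 138.
OR = (a·d)/(b·c) = (1030 × 138) / (915 × 58) = 142140 / 53070 = 2.67835
The odds of remote-work uptake are about 2.68 times as high in the broadband group.

2.678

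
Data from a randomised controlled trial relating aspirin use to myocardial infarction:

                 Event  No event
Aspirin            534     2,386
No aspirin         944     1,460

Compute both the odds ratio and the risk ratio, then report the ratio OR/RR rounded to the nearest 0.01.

Cells: a = 534, b = 2386, c = 944, d = 1460.
OR = (534·1460)/(2386·944) = 779640/2252384 = 0.34614
Risk in exposed = 534/2920 = 0.18288; risk in unexposed = 944/2404 = 0.39268; RR = 0.46572
OR/RR = 0.34614 / 0.46572 = 0.74324
The outcome is not rare, so the OR lies further from 1 than the RR.

0.74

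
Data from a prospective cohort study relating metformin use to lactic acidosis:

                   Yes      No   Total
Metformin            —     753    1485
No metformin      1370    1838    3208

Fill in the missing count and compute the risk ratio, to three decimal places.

The missing cell is in the exposed row: 1485 − 753 = 732.
So a = 732, b = 753, c = 1370, d = 1838.
RR = [a/(a+b)] / [c/(c+d)] = (732/1485) / (1370/3208) = 0.49293/0.42706 = 1.15425

1.154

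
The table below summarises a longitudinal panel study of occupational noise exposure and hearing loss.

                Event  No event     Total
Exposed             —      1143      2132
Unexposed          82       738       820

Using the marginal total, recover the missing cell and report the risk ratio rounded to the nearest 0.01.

The missing cell is in the exposed row: 2132 − 1143 = 989.
So a = 989, b = 1143, c = 82, d = 738.
RR = [a/(a+b)] / [c/(c+d)] = (989/2132) / (82/820) = 0.46388/0.10000 = 4.63884

4.64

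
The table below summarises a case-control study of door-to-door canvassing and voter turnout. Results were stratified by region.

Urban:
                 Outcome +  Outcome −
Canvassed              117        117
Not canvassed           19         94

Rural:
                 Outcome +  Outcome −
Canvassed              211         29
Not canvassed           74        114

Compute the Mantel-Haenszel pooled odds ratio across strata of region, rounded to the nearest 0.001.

7.696

OR_MH = Σ(aᵢdᵢ/nᵢ) / Σ(bᵢcᵢ/nᵢ), where nᵢ is the stratum total.
Stratum 1 (Urban): n = 347; a·d/n = 117·94/347 = 31.6945; b·c/n = 117·19/347 = 6.4063
Stratum 2 (Rural): n = 428; a·d/n = 211·114/428 = 56.2009; b·c/n = 29·74/428 = 5.0140
OR_MH = (31.6945 + 56.2009) / (6.4063 + 5.0140) = 87.8955 / 11.4204 = 7.69638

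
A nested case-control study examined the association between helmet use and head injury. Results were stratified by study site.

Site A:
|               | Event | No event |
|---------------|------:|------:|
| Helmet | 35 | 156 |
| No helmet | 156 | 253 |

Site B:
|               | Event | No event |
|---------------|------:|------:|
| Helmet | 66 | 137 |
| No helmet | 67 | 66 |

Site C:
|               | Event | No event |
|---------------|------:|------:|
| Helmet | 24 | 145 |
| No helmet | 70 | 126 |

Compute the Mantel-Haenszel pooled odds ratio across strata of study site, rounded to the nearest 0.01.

OR_MH = Σ(aᵢdᵢ/nᵢ) / Σ(bᵢcᵢ/nᵢ), where nᵢ is the stratum total.
Stratum 1 (Site A): n = 600; a·d/n = 35·253/600 = 14.7583; b·c/n = 156·156/600 = 40.5600
Stratum 2 (Site B): n = 336; a·d/n = 66·66/336 = 12.9643; b·c/n = 137·67/336 = 27.3185
Stratum 3 (Site C): n = 365; a·d/n = 24·126/365 = 8.2849; b·c/n = 145·70/365 = 27.8082
OR_MH = (14.7583 + 12.9643 + 8.2849) / (40.5600 + 27.3185 + 27.8082) = 36.0076 / 95.6867 = 0.37631

0.38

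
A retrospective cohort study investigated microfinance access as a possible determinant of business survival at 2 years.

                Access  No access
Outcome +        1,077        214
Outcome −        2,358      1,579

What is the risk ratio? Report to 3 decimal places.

Reading the table with exposure as columns: a = 1077 (Access, case), b = 2358 (Access, non-case), c = 214 (No access, case), d = 1579.
Risk in exposed = 1077/3435 = 0.31354; risk in unexposed = 214/1793 = 0.11935.
RR = 0.31354 / 0.11935 = 2.62697
The risk among the exposed is 2.63 times that among the unexposed.

2.627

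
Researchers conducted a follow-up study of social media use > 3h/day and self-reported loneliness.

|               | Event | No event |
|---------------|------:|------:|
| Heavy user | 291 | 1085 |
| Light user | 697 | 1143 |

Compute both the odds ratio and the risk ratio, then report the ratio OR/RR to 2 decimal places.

Cells: a = 291, b = 1085, c = 697, d = 1143.
OR = (291·1143)/(1085·697) = 332613/756245 = 0.43982
Risk in exposed = 291/1376 = 0.21148; risk in unexposed = 697/1840 = 0.37880; RR = 0.55829
OR/RR = 0.43982 / 0.55829 = 0.78780
The outcome is not rare, so the OR lies further from 1 than the RR.

0.79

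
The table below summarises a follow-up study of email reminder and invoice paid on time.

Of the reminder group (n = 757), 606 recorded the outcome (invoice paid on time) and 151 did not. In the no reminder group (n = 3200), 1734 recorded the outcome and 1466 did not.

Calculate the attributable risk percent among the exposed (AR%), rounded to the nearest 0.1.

From the description: a = 606, b = 151, c = 1734, d = 1466.
Risk in exposed = 606/757 = 0.80053; risk in unexposed = 1734/3200 = 0.54187.
RR = 0.80053/0.54187 = 1.47733
AR% = (RR − 1)/RR × 100 = (1.47733 − 1)/1.47733 × 100 = 32.3103%

32.3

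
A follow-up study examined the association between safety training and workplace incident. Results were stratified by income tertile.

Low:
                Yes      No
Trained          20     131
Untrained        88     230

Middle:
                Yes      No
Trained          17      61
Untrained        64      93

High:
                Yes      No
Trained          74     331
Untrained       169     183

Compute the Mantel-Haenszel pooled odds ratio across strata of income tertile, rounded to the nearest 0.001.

0.299

OR_MH = Σ(aᵢdᵢ/nᵢ) / Σ(bᵢcᵢ/nᵢ), where nᵢ is the stratum total.
Stratum 1 (Low): n = 469; a·d/n = 20·230/469 = 9.8081; b·c/n = 131·88/469 = 24.5800
Stratum 2 (Middle): n = 235; a·d/n = 17·93/235 = 6.7277; b·c/n = 61·64/235 = 16.6128
Stratum 3 (High): n = 757; a·d/n = 74·183/757 = 17.8890; b·c/n = 331·169/757 = 73.8956
OR_MH = (9.8081 + 6.7277 + 17.8890) / (24.5800 + 16.6128 + 73.8956) = 34.4248 / 115.0884 = 0.29912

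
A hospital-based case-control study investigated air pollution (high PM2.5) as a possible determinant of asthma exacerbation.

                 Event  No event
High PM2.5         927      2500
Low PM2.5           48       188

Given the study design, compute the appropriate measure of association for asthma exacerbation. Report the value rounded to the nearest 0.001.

Cells: a = 927, b = 2500, c = 48, d = 188.
This is a hospital-based case-control study: participants were sampled on outcome status, so risks in the source population cannot be estimated directly — relative risk is not valid here. The odds ratio is the appropriate measure.
OR = (a·d)/(b·c) = (927 × 188) / (2500 × 48) = 174276 / 120000 = 1.45230

1.452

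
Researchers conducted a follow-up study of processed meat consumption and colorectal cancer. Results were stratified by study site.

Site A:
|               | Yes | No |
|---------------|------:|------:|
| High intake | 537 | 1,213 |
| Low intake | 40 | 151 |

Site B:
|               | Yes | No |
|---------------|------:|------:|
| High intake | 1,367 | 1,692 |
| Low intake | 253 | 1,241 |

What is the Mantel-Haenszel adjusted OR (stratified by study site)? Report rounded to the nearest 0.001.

3.482

OR_MH = Σ(aᵢdᵢ/nᵢ) / Σ(bᵢcᵢ/nᵢ), where nᵢ is the stratum total.
Stratum 1 (Site A): n = 1941; a·d/n = 537·151/1941 = 41.7759; b·c/n = 1213·40/1941 = 24.9974
Stratum 2 (Site B): n = 4553; a·d/n = 1367·1241/4553 = 372.5998; b·c/n = 1692·253/4553 = 94.0206
OR_MH = (41.7759 + 372.5998) / (24.9974 + 94.0206) = 414.3757 / 119.0181 = 3.48162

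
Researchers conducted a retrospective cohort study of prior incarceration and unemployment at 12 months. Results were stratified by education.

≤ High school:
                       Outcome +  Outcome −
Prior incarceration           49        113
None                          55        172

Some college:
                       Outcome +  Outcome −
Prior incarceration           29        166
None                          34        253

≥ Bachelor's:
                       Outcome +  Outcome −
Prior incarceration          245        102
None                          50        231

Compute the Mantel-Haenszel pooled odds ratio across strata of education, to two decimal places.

3.55

OR_MH = Σ(aᵢdᵢ/nᵢ) / Σ(bᵢcᵢ/nᵢ), where nᵢ is the stratum total.
Stratum 1 (≤ High school): n = 389; a·d/n = 49·172/389 = 21.6658; b·c/n = 113·55/389 = 15.9769
Stratum 2 (Some college): n = 482; a·d/n = 29·253/482 = 15.2220; b·c/n = 166·34/482 = 11.7095
Stratum 3 (≥ Bachelor's): n = 628; a·d/n = 245·231/628 = 90.1194; b·c/n = 102·50/628 = 8.1210
OR_MH = (21.6658 + 15.2220 + 90.1194) / (15.9769 + 11.7095 + 8.1210) = 127.0072 / 35.8074 = 3.54695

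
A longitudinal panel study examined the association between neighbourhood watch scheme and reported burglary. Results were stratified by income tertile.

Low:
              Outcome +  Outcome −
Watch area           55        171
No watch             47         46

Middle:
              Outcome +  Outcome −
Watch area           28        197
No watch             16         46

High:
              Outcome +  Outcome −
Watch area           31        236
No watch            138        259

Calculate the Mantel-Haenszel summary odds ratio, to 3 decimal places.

0.288

OR_MH = Σ(aᵢdᵢ/nᵢ) / Σ(bᵢcᵢ/nᵢ), where nᵢ is the stratum total.
Stratum 1 (Low): n = 319; a·d/n = 55·46/319 = 7.9310; b·c/n = 171·47/319 = 25.1944
Stratum 2 (Middle): n = 287; a·d/n = 28·46/287 = 4.4878; b·c/n = 197·16/287 = 10.9826
Stratum 3 (High): n = 664; a·d/n = 31·259/664 = 12.0919; b·c/n = 236·138/664 = 49.0482
OR_MH = (7.9310 + 4.4878 + 12.0919) / (25.1944 + 10.9826 + 49.0482) = 24.5107 / 85.2251 = 0.28760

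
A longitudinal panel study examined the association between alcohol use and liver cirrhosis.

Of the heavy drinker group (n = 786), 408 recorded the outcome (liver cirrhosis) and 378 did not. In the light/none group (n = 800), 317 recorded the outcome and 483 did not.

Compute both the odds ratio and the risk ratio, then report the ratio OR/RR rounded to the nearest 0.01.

From the description: a = 408, b = 378, c = 317, d = 483.
OR = (408·483)/(378·317) = 197064/119826 = 1.64458
Risk in exposed = 408/786 = 0.51908; risk in unexposed = 317/800 = 0.39625; RR = 1.30999
OR/RR = 1.64458 / 1.30999 = 1.25542
The outcome is not rare, so the OR lies further from 1 than the RR.

1.26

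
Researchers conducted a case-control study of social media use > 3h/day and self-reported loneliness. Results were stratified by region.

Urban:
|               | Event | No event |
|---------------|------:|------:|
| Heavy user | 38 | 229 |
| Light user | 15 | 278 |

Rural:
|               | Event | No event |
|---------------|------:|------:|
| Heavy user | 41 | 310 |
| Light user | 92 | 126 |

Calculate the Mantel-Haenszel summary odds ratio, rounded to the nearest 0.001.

0.497

OR_MH = Σ(aᵢdᵢ/nᵢ) / Σ(bᵢcᵢ/nᵢ), where nᵢ is the stratum total.
Stratum 1 (Urban): n = 560; a·d/n = 38·278/560 = 18.8643; b·c/n = 229·15/560 = 6.1339
Stratum 2 (Rural): n = 569; a·d/n = 41·126/569 = 9.0791; b·c/n = 310·92/569 = 50.1230
OR_MH = (18.8643 + 9.0791) / (6.1339 + 50.1230) = 27.9434 / 56.2570 = 0.49671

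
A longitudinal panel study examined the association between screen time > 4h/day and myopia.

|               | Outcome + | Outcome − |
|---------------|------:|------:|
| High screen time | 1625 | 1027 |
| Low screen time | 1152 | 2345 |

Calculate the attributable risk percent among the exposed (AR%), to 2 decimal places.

Cells: a = 1625, b = 1027, c = 1152, d = 2345.
Risk in exposed = 1625/2652 = 0.61275; risk in unexposed = 1152/3497 = 0.32943.
RR = 0.61275/0.32943 = 1.86004
AR% = (RR − 1)/RR × 100 = (1.86004 − 1)/1.86004 × 100 = 46.2378%

46.24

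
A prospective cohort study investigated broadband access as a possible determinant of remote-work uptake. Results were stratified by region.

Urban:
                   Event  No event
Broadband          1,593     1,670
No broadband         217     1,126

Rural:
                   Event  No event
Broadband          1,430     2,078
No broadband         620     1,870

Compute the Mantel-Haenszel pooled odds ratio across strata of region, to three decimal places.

OR_MH = Σ(aᵢdᵢ/nᵢ) / Σ(bᵢcᵢ/nᵢ), where nᵢ is the stratum total.
Stratum 1 (Urban): n = 4606; a·d/n = 1593·1126/4606 = 389.4307; b·c/n = 1670·217/4606 = 78.6778
Stratum 2 (Rural): n = 5998; a·d/n = 1430·1870/5998 = 445.8319; b·c/n = 2078·620/5998 = 214.7983
OR_MH = (389.4307 + 445.8319) / (78.6778 + 214.7983) = 835.2627 / 293.4761 = 2.84610

2.846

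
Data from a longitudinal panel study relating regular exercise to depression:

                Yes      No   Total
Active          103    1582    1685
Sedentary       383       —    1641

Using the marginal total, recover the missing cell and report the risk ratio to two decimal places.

0.26

The missing cell is in the unexposed row: 1641 − 383 = 1258.
So a = 103, b = 1582, c = 383, d = 1258.
RR = [a/(a+b)] / [c/(c+d)] = (103/1685) / (383/1641) = 0.06113/0.23339 = 0.26191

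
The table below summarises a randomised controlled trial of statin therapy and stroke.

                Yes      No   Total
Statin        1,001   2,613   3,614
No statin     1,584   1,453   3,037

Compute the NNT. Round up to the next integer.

Risk in treated group = 1001/3614 = 0.27698; risk in control = 1584/3037 = 0.52157.
Absolute risk reduction = 0.52157 − 0.27698 = 0.24459
NNT = 1 / ARR = 1 / 0.24459 = 4.088 → round up → 5

5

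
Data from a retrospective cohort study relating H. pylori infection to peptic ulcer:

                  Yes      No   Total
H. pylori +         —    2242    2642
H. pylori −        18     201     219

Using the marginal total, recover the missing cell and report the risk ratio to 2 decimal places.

1.84

The missing cell is in the exposed row: 2642 − 2242 = 400.
So a = 400, b = 2242, c = 18, d = 201.
RR = [a/(a+b)] / [c/(c+d)] = (400/2642) / (18/219) = 0.15140/0.08219 = 1.84204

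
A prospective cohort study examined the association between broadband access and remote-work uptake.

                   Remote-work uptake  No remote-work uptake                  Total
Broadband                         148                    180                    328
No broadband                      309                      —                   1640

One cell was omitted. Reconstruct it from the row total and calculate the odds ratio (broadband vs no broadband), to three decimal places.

The missing cell is in the unexposed row: 1640 − 309 = 1331.
So a = 148, b = 180, c = 309, d = 1331.
OR = (a·d)/(b·c) = (148 × 1331) / (180 × 309) = 196988 / 55620 = 3.54168

3.542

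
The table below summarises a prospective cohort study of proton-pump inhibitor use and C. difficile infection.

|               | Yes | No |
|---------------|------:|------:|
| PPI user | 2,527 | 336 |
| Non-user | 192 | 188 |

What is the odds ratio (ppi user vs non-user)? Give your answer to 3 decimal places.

7.364

Cells: a = 2527, b = 336, c = 192, d = 188.
OR = (a·d)/(b·c) = (2527 × 188) / (336 × 192) = 475076 / 64512 = 7.36415
The odds of C. difficile infection are about 7.36 times as high in the ppi user group.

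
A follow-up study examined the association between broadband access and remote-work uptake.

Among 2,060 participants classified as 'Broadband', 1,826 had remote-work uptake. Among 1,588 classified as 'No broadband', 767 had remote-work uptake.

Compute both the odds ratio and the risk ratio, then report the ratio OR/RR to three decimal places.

From the description: a = 1826, b = 234, c = 767, d = 821.
OR = (1826·821)/(234·767) = 1499146/179478 = 8.35281
Risk in exposed = 1826/2060 = 0.88641; risk in unexposed = 767/1588 = 0.48300; RR = 1.83522
OR/RR = 8.35281 / 1.83522 = 4.55139
The outcome is not rare, so the OR lies further from 1 than the RR.

4.551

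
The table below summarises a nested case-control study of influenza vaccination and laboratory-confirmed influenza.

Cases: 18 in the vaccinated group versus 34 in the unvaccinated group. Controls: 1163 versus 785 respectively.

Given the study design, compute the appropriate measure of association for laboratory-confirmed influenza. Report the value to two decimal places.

0.36

From the description: a = 18, b = 1163, c = 34, d = 785.
This is a nested case-control study: participants were sampled on outcome status, so risks in the source population cannot be estimated directly — relative risk is not valid here. The odds ratio is the appropriate measure.
OR = (a·d)/(b·c) = (18 × 785) / (1163 × 34) = 14130 / 39542 = 0.35734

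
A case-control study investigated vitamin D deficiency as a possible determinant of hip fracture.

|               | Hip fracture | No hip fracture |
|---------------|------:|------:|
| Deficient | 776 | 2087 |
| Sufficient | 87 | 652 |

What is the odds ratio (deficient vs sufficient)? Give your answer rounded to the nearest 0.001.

Cells: a = 776, b = 2087, c = 87, d = 652.
OR = (a·d)/(b·c) = (776 × 652) / (2087 × 87) = 505952 / 181569 = 2.78655
The odds of hip fracture are about 2.79 times as high in the deficient group.

2.787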